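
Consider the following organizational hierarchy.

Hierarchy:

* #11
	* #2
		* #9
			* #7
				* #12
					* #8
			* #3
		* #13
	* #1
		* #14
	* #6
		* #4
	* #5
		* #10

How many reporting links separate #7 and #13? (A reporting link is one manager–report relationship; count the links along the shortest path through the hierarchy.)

3

#7 is 2 levels below #2, and #13 is 1 level below #2 (their lowest common manager). The shortest path runs up from #7 to #2 and back down to #13: 2 + 1 = 3 links.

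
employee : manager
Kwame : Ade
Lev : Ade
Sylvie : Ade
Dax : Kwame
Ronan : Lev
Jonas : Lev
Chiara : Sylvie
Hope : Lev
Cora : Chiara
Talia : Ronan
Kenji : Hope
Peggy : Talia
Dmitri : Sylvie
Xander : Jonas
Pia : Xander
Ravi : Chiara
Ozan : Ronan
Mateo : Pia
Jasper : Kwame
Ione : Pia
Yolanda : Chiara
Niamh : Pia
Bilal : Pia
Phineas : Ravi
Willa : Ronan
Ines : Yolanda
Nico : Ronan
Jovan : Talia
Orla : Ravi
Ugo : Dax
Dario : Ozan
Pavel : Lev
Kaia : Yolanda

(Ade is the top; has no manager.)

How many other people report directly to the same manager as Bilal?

3

Bilal reports to Pia. Pia's other direct reports are Mateo, Ione, Niamh — 3 peers.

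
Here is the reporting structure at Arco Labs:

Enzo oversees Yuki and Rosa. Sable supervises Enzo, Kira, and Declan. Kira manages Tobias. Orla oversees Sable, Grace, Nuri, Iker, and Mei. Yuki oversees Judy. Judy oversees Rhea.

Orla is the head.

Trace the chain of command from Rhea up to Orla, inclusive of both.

Rhea -> Judy -> Yuki -> Enzo -> Sable -> Orla

Rhea reports to Judy. Judy reports to Yuki. Yuki reports to Enzo. Enzo reports to Sable. Sable reports to Orla. Orla is at the top.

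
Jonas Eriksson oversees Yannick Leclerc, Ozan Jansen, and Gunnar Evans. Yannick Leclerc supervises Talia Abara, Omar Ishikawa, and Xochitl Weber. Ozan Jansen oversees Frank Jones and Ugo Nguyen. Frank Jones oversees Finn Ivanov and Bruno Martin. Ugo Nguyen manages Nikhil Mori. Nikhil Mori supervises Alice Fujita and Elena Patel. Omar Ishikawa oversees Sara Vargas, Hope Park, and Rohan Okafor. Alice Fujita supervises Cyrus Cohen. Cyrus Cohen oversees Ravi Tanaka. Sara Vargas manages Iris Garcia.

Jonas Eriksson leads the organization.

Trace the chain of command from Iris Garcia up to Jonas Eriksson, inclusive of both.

Iris Garcia -> Sara Vargas -> Omar Ishikawa -> Yannick Leclerc -> Jonas Eriksson

Iris Garcia reports to Sara Vargas. Sara Vargas reports to Omar Ishikawa. Omar Ishikawa reports to Yannick Leclerc. Yannick Leclerc reports to Jonas Eriksson. Jonas Eriksson is at the top.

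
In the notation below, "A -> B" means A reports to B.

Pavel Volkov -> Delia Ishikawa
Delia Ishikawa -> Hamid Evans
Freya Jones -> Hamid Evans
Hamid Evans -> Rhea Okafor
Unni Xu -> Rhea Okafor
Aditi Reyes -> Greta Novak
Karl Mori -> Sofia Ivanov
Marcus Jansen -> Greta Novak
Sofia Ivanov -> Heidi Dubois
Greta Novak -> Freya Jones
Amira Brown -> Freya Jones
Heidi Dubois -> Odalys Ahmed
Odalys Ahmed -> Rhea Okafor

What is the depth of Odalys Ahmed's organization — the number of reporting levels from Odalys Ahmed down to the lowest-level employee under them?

The longest chain under Odalys Ahmed runs Odalys Ahmed → Heidi Dubois → Sofia Ivanov → Karl Mori, which is 3 levels below Odalys Ahmed.

3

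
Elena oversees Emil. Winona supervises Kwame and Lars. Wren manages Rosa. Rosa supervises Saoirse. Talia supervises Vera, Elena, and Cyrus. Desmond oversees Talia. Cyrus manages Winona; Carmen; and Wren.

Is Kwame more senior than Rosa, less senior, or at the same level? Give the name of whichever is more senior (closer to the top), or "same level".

Both Kwame and Rosa are 4 levels below Desmond.

same level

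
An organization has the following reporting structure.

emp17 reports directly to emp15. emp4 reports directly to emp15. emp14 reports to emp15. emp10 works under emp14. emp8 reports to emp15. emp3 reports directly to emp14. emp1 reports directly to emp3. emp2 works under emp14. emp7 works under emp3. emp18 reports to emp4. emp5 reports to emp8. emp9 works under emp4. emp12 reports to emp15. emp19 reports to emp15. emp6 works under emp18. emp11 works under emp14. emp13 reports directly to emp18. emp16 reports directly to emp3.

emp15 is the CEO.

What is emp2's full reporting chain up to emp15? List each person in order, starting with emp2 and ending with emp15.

emp2 reports to emp14. emp14 reports to emp15. emp15 is at the top.

emp2 -> emp14 -> emp15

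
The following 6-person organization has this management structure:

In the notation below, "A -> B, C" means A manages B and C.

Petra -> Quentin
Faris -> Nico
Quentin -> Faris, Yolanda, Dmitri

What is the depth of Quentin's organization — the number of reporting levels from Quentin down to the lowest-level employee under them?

2

The longest chain under Quentin runs Quentin → Faris → Nico, which is 2 levels below Quentin.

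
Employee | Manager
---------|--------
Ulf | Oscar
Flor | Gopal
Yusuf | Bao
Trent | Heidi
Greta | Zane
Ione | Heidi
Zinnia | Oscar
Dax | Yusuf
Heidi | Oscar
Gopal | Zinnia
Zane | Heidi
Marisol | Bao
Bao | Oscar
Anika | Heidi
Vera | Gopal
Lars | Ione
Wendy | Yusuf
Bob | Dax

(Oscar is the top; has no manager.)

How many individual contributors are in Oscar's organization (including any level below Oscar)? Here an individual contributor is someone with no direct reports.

The people in Oscar's organization with no one reporting to them are Marisol, Wendy, Bob, Ulf, Flor, Vera, Anika, Trent, Lars, Greta. That is 10.

10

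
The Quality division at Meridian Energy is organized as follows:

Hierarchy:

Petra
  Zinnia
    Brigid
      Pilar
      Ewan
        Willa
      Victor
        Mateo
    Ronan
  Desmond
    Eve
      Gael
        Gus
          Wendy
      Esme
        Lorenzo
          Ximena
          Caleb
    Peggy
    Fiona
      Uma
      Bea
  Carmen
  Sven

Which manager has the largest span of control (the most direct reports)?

Petra

Direct-report counts: Petra has 4; Desmond has 3; Fiona has 2; Eve has 2; Esme has 1; Lorenzo has 2; Gael has 1; Gus has 1; Zinnia has 2; Brigid has 3; Victor has 1; Ewan has 1. The largest is 4, held by Petra.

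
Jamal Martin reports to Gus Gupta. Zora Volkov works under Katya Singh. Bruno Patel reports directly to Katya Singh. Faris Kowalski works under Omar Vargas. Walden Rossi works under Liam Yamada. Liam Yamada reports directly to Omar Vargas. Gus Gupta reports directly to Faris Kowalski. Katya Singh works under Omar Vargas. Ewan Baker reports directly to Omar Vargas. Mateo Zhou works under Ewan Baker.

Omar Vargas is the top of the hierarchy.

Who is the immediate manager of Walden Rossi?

Walden Rossi reports directly to Liam Yamada.

Liam Yamada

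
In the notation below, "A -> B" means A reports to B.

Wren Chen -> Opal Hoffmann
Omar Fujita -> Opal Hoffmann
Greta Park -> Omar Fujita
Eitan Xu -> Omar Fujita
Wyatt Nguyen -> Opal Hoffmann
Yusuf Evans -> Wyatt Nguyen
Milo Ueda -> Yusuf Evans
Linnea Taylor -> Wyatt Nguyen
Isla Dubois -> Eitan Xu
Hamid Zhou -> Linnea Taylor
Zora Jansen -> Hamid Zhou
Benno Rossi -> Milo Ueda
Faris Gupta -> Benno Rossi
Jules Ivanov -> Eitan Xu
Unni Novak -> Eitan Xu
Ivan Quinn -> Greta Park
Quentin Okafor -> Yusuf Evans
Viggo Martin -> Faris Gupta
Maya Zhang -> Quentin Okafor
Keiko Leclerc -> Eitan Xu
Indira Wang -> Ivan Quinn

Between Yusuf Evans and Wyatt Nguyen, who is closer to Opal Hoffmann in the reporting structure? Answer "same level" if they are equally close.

Yusuf Evans is 2 levels below Opal Hoffmann; Wyatt Nguyen is 1. Wyatt Nguyen is higher.

Wyatt Nguyen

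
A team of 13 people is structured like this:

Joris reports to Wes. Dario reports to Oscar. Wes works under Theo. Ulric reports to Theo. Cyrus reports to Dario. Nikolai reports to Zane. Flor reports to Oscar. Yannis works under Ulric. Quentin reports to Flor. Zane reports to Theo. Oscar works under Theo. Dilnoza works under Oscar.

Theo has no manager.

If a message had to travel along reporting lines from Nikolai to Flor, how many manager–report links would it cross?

4

Nikolai is 2 levels below Theo, and Flor is 2 levels below Theo (their lowest common manager). The shortest path runs up from Nikolai to Theo and back down to Flor: 2 + 2 = 4 links.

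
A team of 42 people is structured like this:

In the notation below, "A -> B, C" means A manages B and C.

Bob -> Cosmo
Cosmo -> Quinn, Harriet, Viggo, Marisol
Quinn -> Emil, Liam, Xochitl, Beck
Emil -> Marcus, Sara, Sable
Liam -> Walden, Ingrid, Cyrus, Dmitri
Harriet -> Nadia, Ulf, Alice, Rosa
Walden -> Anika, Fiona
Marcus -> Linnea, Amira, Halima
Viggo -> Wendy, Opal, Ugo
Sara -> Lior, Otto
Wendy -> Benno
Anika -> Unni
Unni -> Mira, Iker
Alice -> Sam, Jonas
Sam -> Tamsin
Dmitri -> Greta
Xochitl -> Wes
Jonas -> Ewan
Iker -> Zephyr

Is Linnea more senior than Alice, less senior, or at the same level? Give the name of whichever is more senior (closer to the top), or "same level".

Alice

Linnea is 5 levels below Bob; Alice is 3. Alice is higher.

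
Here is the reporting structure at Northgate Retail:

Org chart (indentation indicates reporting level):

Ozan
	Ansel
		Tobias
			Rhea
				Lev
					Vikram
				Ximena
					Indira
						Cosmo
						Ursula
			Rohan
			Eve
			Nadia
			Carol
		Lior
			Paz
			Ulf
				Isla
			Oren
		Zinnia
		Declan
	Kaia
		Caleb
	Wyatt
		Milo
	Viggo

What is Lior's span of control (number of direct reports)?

Lior directly manages Paz, Ulf, Oren. That is 3 direct reports.

3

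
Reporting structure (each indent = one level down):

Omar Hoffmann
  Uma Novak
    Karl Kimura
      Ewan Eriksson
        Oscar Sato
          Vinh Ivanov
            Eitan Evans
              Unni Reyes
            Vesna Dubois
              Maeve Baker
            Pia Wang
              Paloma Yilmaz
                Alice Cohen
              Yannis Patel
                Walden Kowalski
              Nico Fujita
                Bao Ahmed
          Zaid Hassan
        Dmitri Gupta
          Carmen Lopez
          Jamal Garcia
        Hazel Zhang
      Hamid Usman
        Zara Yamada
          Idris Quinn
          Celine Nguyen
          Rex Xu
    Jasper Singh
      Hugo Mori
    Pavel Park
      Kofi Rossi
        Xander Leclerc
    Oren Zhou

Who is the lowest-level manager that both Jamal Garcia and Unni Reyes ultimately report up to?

Ewan Eriksson

Jamal Garcia's chain of managers is Dmitri Gupta, Ewan Eriksson, Karl Kimura, Uma Novak, Omar Hoffmann. Unni Reyes's chain of managers is Eitan Evans, Vinh Ivanov, Oscar Sato, Ewan Eriksson, Karl Kimura, Uma Novak, Omar Hoffmann. The first manager that appears in both chains is Ewan Eriksson.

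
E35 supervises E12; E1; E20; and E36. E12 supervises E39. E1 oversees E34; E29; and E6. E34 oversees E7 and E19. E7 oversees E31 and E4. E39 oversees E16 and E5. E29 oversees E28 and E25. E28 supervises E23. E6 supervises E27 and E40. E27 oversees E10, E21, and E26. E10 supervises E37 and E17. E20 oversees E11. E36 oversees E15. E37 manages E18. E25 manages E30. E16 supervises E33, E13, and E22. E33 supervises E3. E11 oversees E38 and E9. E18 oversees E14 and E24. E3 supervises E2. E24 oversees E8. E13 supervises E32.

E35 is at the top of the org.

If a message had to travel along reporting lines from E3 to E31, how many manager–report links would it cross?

E3 is 5 levels below E35, and E31 is 4 levels below E35 (their lowest common manager). The shortest path runs up from E3 to E35 and back down to E31: 5 + 4 = 9 links.

9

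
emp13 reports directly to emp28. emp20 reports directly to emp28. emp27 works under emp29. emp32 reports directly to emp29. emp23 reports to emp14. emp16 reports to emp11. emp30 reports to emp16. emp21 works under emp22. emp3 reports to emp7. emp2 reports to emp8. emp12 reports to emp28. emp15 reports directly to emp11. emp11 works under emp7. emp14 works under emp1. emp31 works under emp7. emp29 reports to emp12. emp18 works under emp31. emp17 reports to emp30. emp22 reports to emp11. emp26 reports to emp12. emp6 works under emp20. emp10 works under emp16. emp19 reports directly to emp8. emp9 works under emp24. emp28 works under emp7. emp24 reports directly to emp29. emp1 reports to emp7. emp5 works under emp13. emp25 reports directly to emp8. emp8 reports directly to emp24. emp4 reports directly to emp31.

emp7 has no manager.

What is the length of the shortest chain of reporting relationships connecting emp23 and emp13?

emp23 is 3 levels below emp7, and emp13 is 2 levels below emp7 (their lowest common manager). The shortest path runs up from emp23 to emp7 and back down to emp13: 3 + 2 = 5 links.

5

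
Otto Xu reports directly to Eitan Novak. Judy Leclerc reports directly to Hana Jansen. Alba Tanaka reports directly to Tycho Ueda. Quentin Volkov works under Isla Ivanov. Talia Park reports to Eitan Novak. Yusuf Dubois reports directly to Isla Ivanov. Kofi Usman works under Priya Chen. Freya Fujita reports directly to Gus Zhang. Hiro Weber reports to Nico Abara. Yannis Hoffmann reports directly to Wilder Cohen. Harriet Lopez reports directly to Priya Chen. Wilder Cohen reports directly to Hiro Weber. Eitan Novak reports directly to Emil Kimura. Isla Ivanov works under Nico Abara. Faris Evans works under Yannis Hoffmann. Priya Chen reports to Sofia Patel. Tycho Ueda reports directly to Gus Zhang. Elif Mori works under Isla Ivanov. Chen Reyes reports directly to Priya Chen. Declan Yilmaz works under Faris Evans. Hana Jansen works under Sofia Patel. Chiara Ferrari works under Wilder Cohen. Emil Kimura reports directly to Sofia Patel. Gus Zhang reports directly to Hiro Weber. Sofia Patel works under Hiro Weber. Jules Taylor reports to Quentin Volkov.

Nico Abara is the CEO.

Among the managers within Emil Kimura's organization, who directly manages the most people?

Direct-report counts within Emil Kimura's organization: Emil Kimura has 1; Eitan Novak has 2. The largest is 2, held by Eitan Novak.

Eitan Novak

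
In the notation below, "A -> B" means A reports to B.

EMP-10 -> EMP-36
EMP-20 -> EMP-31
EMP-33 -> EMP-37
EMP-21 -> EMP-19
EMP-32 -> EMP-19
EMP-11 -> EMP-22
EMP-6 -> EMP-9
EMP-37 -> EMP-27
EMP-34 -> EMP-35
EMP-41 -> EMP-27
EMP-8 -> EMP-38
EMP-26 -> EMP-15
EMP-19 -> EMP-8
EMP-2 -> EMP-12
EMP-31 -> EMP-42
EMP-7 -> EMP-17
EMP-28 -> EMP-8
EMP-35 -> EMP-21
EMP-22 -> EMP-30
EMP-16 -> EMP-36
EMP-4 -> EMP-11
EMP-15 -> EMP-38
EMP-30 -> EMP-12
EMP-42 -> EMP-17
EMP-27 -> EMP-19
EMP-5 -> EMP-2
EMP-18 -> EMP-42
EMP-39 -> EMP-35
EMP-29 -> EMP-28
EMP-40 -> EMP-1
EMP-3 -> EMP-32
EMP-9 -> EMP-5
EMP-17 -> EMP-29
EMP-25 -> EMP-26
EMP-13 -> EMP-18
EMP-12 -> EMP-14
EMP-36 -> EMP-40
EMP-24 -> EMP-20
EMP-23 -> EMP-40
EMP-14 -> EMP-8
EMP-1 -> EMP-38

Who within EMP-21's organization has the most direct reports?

Direct-report counts within EMP-21's organization: EMP-21 has 1; EMP-35 has 2. The largest is 2, held by EMP-35.

EMP-35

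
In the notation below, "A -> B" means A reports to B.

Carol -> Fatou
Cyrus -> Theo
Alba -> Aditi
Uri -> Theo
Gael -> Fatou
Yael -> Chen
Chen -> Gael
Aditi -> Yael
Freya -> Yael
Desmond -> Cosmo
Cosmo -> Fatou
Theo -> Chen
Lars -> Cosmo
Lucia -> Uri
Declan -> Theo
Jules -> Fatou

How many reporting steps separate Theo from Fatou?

3

Chain from Theo up to Fatou: Theo → Chen → Gael → Fatou. That is 3 steps up, so Theo is 3 levels below Fatou.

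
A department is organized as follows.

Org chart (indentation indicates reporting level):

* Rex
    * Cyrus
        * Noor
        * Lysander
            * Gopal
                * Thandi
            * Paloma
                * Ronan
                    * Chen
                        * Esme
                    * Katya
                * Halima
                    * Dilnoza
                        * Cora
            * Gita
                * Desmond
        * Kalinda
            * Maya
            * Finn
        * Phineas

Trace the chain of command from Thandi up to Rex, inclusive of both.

Thandi reports to Gopal. Gopal reports to Lysander. Lysander reports to Cyrus. Cyrus reports to Rex. Rex is at the top.

Thandi -> Gopal -> Lysander -> Cyrus -> Rex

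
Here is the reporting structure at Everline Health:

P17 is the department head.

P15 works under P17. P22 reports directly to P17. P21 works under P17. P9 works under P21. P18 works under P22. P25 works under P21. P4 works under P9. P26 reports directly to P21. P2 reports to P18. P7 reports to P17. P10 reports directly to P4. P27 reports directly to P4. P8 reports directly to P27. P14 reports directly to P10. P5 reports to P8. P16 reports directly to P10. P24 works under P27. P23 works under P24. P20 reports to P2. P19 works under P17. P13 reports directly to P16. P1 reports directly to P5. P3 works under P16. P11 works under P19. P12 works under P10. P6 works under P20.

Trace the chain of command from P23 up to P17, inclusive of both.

P23 -> P24 -> P27 -> P4 -> P9 -> P21 -> P17

P23 reports to P24. P24 reports to P27. P27 reports to P4. P4 reports to P9. P9 reports to P21. P21 reports to P17. P17 is at the top.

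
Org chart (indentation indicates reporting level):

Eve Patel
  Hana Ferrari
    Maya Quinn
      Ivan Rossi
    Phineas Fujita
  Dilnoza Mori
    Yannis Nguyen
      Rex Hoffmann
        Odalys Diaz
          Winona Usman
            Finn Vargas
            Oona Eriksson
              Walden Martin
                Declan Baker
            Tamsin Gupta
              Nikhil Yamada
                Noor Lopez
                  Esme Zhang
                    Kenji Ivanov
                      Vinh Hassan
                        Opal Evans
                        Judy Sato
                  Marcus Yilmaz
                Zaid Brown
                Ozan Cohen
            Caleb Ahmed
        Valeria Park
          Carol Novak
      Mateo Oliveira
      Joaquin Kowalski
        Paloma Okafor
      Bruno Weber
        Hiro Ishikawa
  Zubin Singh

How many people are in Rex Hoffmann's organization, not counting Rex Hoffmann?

20

Rex Hoffmann directly manages Odalys Diaz, Valeria Park. Under Odalys Diaz: Winona Usman, Caleb Ahmed, Tamsin Gupta, Nikhil Yamada, Ozan Cohen, Zaid Brown, Noor Lopez, Marcus Yilmaz, Esme Zhang, Kenji Ivanov, Vinh Hassan, Judy Sato, Opal Evans, Oona Eriksson, Walden Martin, Declan Baker, Finn Vargas (17). Under Valeria Park: Carol Novak (1). So Rex Hoffmann's organization is 2 direct reports plus everyone under them: 18 + 2 = 20.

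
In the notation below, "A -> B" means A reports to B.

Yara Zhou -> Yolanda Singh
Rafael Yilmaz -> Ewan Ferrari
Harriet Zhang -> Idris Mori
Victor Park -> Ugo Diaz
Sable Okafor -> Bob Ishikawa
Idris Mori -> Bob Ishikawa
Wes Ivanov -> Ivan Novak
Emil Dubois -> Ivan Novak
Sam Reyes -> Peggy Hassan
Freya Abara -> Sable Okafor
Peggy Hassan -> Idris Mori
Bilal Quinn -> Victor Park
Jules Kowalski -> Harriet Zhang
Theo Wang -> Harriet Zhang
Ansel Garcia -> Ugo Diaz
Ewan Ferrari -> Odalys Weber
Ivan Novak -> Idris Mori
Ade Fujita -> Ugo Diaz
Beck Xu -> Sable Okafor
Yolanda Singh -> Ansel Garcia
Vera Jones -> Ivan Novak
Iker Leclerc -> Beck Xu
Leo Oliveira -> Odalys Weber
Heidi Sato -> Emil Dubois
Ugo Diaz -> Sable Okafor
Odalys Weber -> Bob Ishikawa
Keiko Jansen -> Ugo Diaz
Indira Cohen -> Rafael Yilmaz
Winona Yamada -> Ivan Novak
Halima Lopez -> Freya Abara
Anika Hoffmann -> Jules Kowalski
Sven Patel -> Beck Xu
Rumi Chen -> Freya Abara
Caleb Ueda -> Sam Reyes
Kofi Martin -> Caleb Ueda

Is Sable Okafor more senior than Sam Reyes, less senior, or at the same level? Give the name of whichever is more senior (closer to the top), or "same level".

Sable Okafor is 1 level below Bob Ishikawa; Sam Reyes is 3. Sable Okafor is higher.

Sable Okafor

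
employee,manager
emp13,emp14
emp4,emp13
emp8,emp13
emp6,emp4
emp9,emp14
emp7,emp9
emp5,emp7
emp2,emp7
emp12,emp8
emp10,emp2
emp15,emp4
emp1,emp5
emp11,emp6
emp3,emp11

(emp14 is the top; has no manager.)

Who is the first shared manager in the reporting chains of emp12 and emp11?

emp13

emp12's chain of managers is emp8, emp13, emp14. emp11's chain of managers is emp6, emp4, emp13, emp14. The first manager that appears in both chains is emp13.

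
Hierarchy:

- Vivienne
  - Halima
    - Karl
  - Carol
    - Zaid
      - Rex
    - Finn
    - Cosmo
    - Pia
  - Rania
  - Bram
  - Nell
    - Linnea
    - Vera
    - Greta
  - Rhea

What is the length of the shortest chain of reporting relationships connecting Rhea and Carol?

2

Rhea is 1 level below Vivienne, and Carol is 1 level below Vivienne (their lowest common manager). The shortest path runs up from Rhea to Vivienne and back down to Carol: 1 + 1 = 2 links.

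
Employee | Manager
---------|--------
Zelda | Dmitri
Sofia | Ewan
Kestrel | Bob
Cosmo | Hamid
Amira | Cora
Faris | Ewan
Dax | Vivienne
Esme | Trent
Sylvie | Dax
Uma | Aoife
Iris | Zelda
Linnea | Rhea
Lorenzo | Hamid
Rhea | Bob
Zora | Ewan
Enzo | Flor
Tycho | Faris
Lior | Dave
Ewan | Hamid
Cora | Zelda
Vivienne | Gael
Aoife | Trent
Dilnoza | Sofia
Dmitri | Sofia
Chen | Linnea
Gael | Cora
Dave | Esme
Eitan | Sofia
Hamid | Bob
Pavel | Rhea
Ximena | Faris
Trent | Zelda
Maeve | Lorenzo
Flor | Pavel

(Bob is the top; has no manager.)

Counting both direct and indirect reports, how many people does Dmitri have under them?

14

Dmitri directly manages Zelda. Under Zelda: Cora, Gael, Vivienne, Dax, Sylvie, Amira, Iris, Trent, Aoife, Uma, Esme, Dave, Lior (13). That's 14 in total.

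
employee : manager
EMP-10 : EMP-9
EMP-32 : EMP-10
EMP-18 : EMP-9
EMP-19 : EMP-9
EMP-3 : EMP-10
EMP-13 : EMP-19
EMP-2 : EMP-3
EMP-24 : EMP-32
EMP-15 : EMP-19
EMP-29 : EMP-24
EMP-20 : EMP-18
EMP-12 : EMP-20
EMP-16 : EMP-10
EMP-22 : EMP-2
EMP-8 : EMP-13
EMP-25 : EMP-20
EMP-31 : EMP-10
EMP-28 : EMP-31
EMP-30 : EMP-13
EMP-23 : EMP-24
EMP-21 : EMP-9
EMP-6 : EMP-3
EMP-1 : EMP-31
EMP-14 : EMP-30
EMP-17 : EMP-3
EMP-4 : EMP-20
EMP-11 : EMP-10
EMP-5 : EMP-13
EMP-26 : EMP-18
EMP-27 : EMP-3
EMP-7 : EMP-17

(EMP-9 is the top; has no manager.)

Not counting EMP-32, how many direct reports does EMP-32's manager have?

4

EMP-32 reports to EMP-10. EMP-10's other direct reports are EMP-3, EMP-16, EMP-31, EMP-11 — 4 peers.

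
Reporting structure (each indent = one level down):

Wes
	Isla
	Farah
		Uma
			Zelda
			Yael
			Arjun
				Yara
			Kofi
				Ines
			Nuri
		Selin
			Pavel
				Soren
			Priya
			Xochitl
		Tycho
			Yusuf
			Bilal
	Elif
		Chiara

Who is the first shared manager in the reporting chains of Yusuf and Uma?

Yusuf's chain of managers is Tycho, Farah, Wes. Uma's chain of managers is Farah, Wes. The first manager that appears in both chains is Farah.

Farah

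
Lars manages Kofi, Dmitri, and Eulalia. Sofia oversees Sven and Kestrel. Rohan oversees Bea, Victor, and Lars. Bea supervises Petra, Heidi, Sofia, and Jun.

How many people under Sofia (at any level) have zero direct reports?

2

The people in Sofia's organization with no one reporting to them are Kestrel, Sven. That is 2.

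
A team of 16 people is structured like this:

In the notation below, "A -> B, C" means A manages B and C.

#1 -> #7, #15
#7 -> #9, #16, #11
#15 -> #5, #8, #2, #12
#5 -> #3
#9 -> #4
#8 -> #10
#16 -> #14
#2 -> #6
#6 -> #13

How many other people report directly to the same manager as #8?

#8 reports to #15. #15's other direct reports are #5, #2, #12 — 3 peers.

3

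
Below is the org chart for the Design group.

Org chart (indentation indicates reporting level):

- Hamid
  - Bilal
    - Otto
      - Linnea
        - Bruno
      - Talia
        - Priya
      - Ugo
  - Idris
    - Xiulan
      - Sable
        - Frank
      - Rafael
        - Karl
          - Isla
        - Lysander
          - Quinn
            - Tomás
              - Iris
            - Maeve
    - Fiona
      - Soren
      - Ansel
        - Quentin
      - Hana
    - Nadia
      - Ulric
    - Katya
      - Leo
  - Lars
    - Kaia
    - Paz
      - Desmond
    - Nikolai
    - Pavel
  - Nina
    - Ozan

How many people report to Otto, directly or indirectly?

5

Otto directly manages Linnea, Talia, Ugo. Under Linnea: Bruno (1). Under Talia: Priya (1). Ugo has no reports. So Otto's organization is 3 direct reports plus everyone under them: 2 + 2 + 1 = 5.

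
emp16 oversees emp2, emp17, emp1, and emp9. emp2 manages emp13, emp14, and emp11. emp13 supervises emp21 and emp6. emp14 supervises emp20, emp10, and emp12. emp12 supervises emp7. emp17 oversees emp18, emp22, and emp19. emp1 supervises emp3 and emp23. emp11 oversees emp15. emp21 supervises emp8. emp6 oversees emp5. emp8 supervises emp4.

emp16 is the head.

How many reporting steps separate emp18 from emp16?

2

Chain from emp18 up to emp16: emp18 → emp17 → emp16. That is 2 steps up, so emp18 is 2 levels below emp16.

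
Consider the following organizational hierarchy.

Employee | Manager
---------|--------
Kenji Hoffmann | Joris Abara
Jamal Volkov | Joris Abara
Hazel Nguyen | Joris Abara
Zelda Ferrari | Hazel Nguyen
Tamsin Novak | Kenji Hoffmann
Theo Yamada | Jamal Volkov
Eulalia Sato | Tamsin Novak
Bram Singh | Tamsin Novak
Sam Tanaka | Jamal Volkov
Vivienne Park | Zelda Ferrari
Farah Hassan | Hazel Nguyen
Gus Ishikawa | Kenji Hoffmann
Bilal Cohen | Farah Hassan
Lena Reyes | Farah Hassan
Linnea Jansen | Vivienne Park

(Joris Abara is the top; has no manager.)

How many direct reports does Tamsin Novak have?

Tamsin Novak directly manages Eulalia Sato, Bram Singh. That is 2 direct reports.

2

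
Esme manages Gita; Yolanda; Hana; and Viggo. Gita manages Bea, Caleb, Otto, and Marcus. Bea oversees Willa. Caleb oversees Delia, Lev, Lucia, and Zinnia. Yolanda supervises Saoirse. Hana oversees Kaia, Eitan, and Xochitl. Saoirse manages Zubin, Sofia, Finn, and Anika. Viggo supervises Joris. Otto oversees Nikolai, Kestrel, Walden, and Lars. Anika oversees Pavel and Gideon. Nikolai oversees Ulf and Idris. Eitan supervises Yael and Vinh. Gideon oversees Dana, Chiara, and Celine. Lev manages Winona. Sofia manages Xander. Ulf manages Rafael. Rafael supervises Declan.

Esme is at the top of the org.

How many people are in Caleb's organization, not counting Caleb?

Caleb directly manages Delia, Lev, Lucia, Zinnia. Delia has no reports. Under Lev: Winona (1). Lucia has no reports. Zinnia has no reports. So Caleb's organization is 4 direct reports plus everyone under them: 1 + 2 + 1 + 1 = 5.

5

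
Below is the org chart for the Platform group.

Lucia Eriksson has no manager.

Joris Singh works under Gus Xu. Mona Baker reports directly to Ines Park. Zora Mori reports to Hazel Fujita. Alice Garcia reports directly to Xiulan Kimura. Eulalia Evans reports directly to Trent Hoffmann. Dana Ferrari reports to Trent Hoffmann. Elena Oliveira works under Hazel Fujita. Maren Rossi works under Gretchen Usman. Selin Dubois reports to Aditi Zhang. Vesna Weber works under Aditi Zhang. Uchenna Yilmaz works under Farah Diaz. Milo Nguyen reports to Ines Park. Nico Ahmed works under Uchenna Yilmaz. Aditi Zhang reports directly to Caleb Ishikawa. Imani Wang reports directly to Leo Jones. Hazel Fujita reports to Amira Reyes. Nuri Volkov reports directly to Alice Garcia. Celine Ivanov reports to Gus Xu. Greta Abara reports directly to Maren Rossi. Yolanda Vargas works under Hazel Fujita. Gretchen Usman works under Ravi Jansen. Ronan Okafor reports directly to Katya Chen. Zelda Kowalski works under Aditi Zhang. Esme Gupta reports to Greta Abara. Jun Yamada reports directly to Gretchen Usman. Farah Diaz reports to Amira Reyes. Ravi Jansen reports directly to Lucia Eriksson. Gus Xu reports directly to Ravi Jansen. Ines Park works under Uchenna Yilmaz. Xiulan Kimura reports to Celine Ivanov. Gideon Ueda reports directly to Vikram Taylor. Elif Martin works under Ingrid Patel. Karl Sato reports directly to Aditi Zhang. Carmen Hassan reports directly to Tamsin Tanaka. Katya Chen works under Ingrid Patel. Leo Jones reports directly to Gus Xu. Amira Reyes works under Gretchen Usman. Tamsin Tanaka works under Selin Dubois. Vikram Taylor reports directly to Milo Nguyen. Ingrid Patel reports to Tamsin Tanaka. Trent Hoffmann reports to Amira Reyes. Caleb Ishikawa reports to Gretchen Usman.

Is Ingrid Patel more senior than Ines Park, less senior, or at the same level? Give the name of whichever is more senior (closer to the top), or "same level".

Ingrid Patel is 7 levels below Lucia Eriksson; Ines Park is 6. Ines Park is higher.

Ines Park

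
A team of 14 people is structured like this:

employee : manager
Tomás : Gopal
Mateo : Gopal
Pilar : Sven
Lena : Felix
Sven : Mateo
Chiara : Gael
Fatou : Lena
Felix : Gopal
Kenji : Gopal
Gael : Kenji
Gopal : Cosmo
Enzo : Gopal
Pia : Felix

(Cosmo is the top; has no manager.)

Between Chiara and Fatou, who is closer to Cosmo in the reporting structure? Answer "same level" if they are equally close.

Both Chiara and Fatou are 4 levels below Cosmo.

same level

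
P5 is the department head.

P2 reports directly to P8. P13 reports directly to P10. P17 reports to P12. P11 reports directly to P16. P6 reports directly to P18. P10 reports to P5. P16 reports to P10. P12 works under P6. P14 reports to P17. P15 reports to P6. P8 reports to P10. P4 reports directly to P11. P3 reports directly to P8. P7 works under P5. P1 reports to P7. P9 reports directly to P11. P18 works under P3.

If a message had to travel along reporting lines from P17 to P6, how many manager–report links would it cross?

P17 is in P6's organization: the chain from P17 up to P6 is P17 → P12 → P6, which is 2 links.

2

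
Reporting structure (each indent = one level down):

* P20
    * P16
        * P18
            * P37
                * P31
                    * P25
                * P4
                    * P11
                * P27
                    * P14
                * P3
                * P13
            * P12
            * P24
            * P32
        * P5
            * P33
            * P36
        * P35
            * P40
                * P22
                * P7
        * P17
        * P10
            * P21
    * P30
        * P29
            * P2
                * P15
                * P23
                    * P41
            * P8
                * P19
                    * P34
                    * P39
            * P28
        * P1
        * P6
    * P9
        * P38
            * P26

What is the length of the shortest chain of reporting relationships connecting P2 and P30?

P2 is in P30's organization: the chain from P2 up to P30 is P2 → P29 → P30, which is 2 links.

2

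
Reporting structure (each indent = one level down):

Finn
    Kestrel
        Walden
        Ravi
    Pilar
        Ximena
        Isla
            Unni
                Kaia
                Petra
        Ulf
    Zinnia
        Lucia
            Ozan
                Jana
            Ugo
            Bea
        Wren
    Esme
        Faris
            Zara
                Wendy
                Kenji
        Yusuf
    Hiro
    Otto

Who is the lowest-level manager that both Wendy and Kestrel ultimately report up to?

Finn

Wendy's chain of managers is Zara, Faris, Esme, Finn. Kestrel's chain of managers is Finn. The first manager that appears in both chains is Finn.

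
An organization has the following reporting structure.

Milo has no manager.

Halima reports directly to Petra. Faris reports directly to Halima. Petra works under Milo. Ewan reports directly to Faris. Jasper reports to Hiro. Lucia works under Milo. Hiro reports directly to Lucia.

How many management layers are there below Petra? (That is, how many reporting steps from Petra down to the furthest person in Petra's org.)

The longest chain under Petra runs Petra → Halima → Faris → Ewan, which is 3 levels below Petra.

3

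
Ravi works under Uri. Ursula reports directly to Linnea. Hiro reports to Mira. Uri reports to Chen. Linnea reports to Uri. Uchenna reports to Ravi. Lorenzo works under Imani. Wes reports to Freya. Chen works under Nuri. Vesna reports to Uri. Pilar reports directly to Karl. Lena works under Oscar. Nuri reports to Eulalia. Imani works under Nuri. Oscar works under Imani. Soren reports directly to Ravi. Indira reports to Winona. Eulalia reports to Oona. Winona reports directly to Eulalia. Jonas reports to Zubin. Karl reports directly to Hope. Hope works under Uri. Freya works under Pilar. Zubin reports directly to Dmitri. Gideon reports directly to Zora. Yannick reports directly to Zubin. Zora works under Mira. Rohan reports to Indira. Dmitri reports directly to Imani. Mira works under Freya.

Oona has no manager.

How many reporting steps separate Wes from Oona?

9

Chain from Wes up to Oona: Wes → Freya → Pilar → Karl → Hope → Uri → Chen → Nuri → Eulalia → Oona. That is 9 steps up, so Wes is 9 levels below Oona.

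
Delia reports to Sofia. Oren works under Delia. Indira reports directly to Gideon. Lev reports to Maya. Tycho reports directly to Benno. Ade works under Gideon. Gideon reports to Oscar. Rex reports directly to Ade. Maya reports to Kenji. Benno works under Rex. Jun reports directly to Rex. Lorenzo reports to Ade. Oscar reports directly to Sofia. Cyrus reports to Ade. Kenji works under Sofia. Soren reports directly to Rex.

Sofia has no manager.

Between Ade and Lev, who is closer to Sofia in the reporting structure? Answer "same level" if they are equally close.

same level

Both Ade and Lev are 3 levels below Sofia.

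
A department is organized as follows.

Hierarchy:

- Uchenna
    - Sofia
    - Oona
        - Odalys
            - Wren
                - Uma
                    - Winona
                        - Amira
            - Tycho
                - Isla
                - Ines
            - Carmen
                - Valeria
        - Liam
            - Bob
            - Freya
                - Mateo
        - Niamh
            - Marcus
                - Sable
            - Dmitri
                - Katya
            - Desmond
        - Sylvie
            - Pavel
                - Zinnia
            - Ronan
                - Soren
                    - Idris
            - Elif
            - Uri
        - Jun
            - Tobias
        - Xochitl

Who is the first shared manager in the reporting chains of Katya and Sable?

Katya's chain of managers is Dmitri, Niamh, Oona, Uchenna. Sable's chain of managers is Marcus, Niamh, Oona, Uchenna. The first manager that appears in both chains is Niamh.

Niamh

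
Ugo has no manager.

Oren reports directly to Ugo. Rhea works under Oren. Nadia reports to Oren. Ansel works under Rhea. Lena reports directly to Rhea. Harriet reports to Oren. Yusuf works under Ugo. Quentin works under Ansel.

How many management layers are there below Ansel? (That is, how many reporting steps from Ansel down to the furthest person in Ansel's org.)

1

The longest chain under Ansel runs Ansel → Quentin, which is 1 level below Ansel.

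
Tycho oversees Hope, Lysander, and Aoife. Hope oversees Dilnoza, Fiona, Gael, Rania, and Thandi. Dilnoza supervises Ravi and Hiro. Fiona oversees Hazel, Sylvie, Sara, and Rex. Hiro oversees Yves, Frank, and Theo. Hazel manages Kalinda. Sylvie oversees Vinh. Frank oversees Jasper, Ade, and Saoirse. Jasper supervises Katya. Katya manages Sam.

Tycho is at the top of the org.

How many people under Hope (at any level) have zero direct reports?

The people in Hope's organization with no one reporting to them are Thandi, Rania, Gael, Rex, Sara, Vinh, Kalinda, Ravi, Yves, Theo, Saoirse, Ade, Sam. That is 13.

13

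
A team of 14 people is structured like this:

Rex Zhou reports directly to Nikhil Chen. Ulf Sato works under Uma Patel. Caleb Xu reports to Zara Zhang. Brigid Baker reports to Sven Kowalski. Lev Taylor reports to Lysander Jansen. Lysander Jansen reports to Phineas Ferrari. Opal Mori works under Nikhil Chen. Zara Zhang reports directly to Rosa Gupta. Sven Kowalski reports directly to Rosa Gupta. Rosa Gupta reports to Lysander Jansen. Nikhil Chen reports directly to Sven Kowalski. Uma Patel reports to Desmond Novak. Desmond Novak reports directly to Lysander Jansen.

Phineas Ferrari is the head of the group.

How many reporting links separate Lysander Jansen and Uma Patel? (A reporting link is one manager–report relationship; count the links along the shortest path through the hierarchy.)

Uma Patel is in Lysander Jansen's organization: the chain from Uma Patel up to Lysander Jansen is Uma Patel → Desmond Novak → Lysander Jansen, which is 2 links.

2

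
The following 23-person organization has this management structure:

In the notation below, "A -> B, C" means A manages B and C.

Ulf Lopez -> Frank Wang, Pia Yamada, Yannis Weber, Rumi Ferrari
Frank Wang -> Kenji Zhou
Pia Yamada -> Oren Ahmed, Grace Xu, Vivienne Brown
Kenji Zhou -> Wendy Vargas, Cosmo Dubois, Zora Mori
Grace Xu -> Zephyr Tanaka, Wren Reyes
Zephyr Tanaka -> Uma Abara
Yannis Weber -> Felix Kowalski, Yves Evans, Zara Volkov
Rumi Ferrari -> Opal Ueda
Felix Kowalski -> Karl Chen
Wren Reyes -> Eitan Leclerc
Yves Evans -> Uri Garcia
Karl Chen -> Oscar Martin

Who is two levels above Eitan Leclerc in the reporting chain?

Grace Xu

Eitan Leclerc reports to Wren Reyes, and Wren Reyes reports to Grace Xu. So Eitan Leclerc's skip-level manager is Grace Xu.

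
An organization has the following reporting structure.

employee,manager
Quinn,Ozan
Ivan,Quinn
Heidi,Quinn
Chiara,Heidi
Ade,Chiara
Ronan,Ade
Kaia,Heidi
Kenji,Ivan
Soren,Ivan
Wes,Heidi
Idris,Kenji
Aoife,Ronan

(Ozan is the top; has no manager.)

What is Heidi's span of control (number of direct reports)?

3

Heidi directly manages Chiara, Kaia, Wes. That is 3 direct reports.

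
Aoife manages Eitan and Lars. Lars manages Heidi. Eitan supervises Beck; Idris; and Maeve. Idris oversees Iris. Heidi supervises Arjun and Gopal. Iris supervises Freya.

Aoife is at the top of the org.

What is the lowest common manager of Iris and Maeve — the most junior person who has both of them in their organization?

Eitan

Iris's chain of managers is Idris, Eitan, Aoife. Maeve's chain of managers is Eitan, Aoife. The first manager that appears in both chains is Eitan.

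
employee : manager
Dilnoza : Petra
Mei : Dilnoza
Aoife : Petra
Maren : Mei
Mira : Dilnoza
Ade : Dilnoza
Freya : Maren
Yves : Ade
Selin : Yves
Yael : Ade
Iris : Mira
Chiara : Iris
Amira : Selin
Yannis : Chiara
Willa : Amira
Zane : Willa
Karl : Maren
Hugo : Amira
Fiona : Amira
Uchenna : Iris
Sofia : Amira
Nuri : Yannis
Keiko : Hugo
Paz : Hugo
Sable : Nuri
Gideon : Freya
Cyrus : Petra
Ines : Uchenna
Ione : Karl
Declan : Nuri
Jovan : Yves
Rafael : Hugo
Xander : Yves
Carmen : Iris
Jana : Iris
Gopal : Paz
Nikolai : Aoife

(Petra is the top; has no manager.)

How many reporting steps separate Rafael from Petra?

Chain from Rafael up to Petra: Rafael → Hugo → Amira → Selin → Yves → Ade → Dilnoza → Petra. That is 7 steps up, so Rafael is 7 levels below Petra.

7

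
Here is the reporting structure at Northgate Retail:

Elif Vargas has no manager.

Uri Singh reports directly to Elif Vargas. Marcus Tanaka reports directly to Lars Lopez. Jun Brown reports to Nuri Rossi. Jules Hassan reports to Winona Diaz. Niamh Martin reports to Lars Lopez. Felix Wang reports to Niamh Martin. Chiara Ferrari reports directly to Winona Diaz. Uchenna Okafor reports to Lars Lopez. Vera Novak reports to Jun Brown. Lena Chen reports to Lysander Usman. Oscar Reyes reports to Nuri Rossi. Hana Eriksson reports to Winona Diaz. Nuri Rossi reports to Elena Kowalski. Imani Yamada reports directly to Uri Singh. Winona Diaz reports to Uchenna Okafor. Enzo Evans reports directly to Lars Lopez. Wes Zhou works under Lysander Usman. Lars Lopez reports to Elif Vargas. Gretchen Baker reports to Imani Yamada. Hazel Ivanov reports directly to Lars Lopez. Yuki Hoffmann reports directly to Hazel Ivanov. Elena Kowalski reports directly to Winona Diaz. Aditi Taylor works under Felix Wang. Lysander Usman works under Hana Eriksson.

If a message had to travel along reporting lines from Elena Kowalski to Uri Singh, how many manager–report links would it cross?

5

Elena Kowalski is 4 levels below Elif Vargas, and Uri Singh is 1 level below Elif Vargas (their lowest common manager). The shortest path runs up from Elena Kowalski to Elif Vargas and back down to Uri Singh: 4 + 1 = 5 links.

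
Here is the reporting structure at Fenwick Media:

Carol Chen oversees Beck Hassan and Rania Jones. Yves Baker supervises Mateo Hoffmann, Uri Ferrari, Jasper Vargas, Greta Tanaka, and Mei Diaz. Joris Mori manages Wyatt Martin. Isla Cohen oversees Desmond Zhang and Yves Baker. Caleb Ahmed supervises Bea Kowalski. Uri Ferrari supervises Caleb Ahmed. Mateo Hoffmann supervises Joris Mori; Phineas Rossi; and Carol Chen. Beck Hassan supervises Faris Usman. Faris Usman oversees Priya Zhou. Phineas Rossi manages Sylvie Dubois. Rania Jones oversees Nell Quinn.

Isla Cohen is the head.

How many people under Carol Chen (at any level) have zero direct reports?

2

The people in Carol Chen's organization with no one reporting to them are Nell Quinn, Priya Zhou. That is 2.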